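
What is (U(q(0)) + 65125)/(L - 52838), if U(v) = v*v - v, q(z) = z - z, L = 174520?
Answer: 65125/121682 ≈ 0.53521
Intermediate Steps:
q(z) = 0
U(v) = v² - v
(U(q(0)) + 65125)/(L - 52838) = (0*(-1 + 0) + 65125)/(174520 - 52838) = (0*(-1) + 65125)/121682 = (0 + 65125)*(1/121682) = 65125*(1/121682) = 65125/121682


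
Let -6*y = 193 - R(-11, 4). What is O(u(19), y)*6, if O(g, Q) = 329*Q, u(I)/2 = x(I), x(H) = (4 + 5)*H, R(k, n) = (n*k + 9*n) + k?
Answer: -69748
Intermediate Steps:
R(k, n) = k + 9*n + k*n (R(k, n) = (k*n + 9*n) + k = (9*n + k*n) + k = k + 9*n + k*n)
x(H) = 9*H
u(I) = 18*I (u(I) = 2*(9*I) = 18*I)
y = -106/3 (y = -(193 - (-11 + 9*4 - 11*4))/6 = -(193 - (-11 + 36 - 44))/6 = -(193 - 1*(-19))/6 = -(193 + 19)/6 = -1/6*212 = -106/3 ≈ -35.333)
O(u(19), y)*6 = (329*(-106/3))*6 = -34874/3*6 = -69748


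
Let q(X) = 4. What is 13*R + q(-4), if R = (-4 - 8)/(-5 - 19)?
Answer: 21/2 ≈ 10.500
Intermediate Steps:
R = ½ (R = -12/(-24) = -12*(-1/24) = ½ ≈ 0.50000)
13*R + q(-4) = 13*(½) + 4 = 13/2 + 4 = 21/2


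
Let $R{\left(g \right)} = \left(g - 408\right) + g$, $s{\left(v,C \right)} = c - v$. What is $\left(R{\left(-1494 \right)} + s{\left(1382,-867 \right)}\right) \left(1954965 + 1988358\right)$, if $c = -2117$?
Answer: $-27189212085$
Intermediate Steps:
$s{\left(v,C \right)} = -2117 - v$
$R{\left(g \right)} = -408 + 2 g$ ($R{\left(g \right)} = \left(-408 + g\right) + g = -408 + 2 g$)
$\left(R{\left(-1494 \right)} + s{\left(1382,-867 \right)}\right) \left(1954965 + 1988358\right) = \left(\left(-408 + 2 \left(-1494\right)\right) - 3499\right) \left(1954965 + 1988358\right) = \left(\left(-408 - 2988\right) - 3499\right) 3943323 = \left(-3396 - 3499\right) 3943323 = \left(-6895\right) 3943323 = -27189212085$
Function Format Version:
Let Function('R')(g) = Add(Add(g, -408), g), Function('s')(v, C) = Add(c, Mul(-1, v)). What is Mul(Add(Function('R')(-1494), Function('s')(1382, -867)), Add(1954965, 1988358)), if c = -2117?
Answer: -27189212085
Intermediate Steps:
Function('s')(v, C) = Add(-2117, Mul(-1, v))
Function('R')(g) = Add(-408, Mul(2, g)) (Function('R')(g) = Add(Add(-408, g), g) = Add(-408, Mul(2, g)))
Mul(Add(Function('R')(-1494), Function('s')(1382, -867)), Add(1954965, 1988358)) = Mul(Add(Add(-408, Mul(2, -1494)), Add(-2117, Mul(-1, 1382))), Add(1954965, 1988358)) = Mul(Add(Add(-408, -2988), Add(-2117, -1382)), 3943323) = Mul(Add(-3396, -3499), 3943323) = Mul(-6895, 3943323) = -27189212085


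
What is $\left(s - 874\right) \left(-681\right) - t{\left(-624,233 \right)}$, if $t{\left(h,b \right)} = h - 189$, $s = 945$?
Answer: $-47538$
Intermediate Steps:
$t{\left(h,b \right)} = -189 + h$
$\left(s - 874\right) \left(-681\right) - t{\left(-624,233 \right)} = \left(945 - 874\right) \left(-681\right) - \left(-189 - 624\right) = 71 \left(-681\right) - -813 = -48351 + 813 = -47538$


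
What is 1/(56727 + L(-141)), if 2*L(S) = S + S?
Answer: 1/56586 ≈ 1.7672e-5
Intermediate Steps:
L(S) = S (L(S) = (S + S)/2 = (2*S)/2 = S)
1/(56727 + L(-141)) = 1/(56727 - 141) = 1/56586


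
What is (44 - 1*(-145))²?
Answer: 35721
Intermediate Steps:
(44 - 1*(-145))² = (44 + 145)² = 189² = 35721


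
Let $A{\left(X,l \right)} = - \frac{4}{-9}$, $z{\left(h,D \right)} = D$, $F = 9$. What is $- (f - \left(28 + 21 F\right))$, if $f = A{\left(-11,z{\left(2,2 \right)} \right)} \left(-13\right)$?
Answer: $\frac{2005}{9} \approx 222.78$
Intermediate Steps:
$A{\left(X,l \right)} = \frac{4}{9}$ ($A{\left(X,l \right)} = \left(-4\right) \left(- \frac{1}{9}\right) = \frac{4}{9}$)
$f = - \frac{52}{9}$ ($f = \frac{4}{9} \left(-13\right) = - \frac{52}{9} \approx -5.7778$)
$- (f - \left(28 + 21 F\right)) = - (- \frac{52}{9} - \left(28 + 21 \cdot 9\right)) = - (- \frac{52}{9} - \left(28 + 189\right)) = - (- \frac{52}{9} - 217) = \left(-1\right) \left(- \frac{2005}{9}\right) = \frac{2005}{9}$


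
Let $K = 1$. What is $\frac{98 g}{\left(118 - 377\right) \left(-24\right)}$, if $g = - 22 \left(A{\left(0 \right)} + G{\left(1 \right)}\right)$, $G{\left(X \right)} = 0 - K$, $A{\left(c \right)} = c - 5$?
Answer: $\frac{77}{37} \approx 2.0811$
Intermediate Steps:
$A{\left(c \right)} = -5 + c$ ($A{\left(c \right)} = c - 5 = -5 + c$)
$G{\left(X \right)} = -1$ ($G{\left(X \right)} = 0 - 1 = -1$)
$g = 132$ ($g = - 22 \left(\left(-5 + 0\right) - 1\right) = - 22 \left(-5 - 1\right) = \left(-22\right) \left(-6\right) = 132$)
$\frac{98 g}{\left(118 - 377\right) \left(-24\right)} = \frac{98 \cdot 132}{\left(118 - 377\right) \left(-24\right)} = \frac{12936}{\left(-259\right) \left(-24\right)} = \frac{12936}{6216} = 12936 \cdot \frac{1}{6216} = \frac{77}{37}$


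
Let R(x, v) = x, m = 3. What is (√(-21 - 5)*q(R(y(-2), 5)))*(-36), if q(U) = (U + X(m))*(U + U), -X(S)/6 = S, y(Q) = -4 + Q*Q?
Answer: 0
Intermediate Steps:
y(Q) = -4 + Q²
X(S) = -6*S
q(U) = 2*U*(-18 + U) (q(U) = (U - 6*3)*(U + U) = (U - 18)*(2*U) = (-18 + U)*(2*U) = 2*U*(-18 + U))
(√(-21 - 5)*q(R(y(-2), 5)))*(-36) = (√(-21 - 5)*(2*(-4 + (-2)²)*(-18 + (-4 + (-2)²))))*(-36) = (√(-26)*(2*(-4 + 4)*(-18 + (-4 + 4))))*(-36) = ((I*√26)*(2*0*(-18 + 0)))*(-36) = ((I*√26)*(2*0*(-18)))*(-36) = ((I*√26)*0)*(-36) = 0*(-36) = 0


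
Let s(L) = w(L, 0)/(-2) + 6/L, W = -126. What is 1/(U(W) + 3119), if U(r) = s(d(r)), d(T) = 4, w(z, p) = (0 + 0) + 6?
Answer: 2/6235 ≈ 0.00032077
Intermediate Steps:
w(z, p) = 6 (w(z, p) = 0 + 6 = 6)
s(L) = -3 + 6/L (s(L) = 6/(-2) + 6/L = 6*(-½) + 6/L = -3 + 6/L)
U(r) = -3/2 (U(r) = -3 + 6/4 = -3 + 6*(¼) = -3 + 3/2 = -3/2)
1/(U(W) + 3119) = 1/(-3/2 + 3119) = 1/(6235/2) = 2/6235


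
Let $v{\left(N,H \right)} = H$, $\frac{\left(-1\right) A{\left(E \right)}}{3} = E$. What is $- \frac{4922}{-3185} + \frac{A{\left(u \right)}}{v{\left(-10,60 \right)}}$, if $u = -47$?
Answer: $\frac{49627}{12740} \approx 3.8954$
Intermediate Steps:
$A{\left(E \right)} = - 3 E$
$- \frac{4922}{-3185} + \frac{A{\left(u \right)}}{v{\left(-10,60 \right)}} = - \frac{4922}{-3185} + \frac{\left(-3\right) \left(-47\right)}{60} = \left(-4922\right) \left(- \frac{1}{3185}\right) + 141 \cdot \frac{1}{60} = \frac{4922}{3185} + \frac{47}{20} = \frac{49627}{12740}$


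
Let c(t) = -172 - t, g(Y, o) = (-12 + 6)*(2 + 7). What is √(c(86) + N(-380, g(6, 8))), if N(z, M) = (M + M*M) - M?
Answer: √2658 ≈ 51.556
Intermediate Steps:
g(Y, o) = -54 (g(Y, o) = -6*9 = -54)
N(z, M) = M² (N(z, M) = (M + M²) - M = M²)
√(c(86) + N(-380, g(6, 8))) = √((-172 - 1*86) + (-54)²) = √((-172 - 86) + 2916) = √(-258 + 2916) = √2658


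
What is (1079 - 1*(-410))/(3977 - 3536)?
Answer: 1489/441 ≈ 3.3764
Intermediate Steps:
(1079 - 1*(-410))/(3977 - 3536) = (1079 + 410)/441 = 1489*(1/441) = 1489/441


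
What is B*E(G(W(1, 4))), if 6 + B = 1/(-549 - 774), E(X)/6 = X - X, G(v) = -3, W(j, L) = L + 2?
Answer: 0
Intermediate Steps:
W(j, L) = 2 + L
E(X) = 0 (E(X) = 6*(X - X) = 6*0 = 0)
B = -7939/1323 (B = -6 + 1/(-549 - 774) = -6 + 1/(-1323) = -6 - 1/1323 = -7939/1323 ≈ -6.0008)
B*E(G(W(1, 4))) = -7939/1323*0 = 0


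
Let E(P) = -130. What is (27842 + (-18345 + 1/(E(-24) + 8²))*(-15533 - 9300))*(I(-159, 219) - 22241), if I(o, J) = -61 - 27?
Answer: -223802925525045/22 ≈ -1.0173e+13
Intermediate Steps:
I(o, J) = -88
(27842 + (-18345 + 1/(E(-24) + 8²))*(-15533 - 9300))*(I(-159, 219) - 22241) = (27842 + (-18345 + 1/(-130 + 8²))*(-15533 - 9300))*(-88 - 22241) = (27842 + (-18345 + 1/(-130 + 64))*(-24833))*(-22329) = (27842 + (-18345 + 1/(-66))*(-24833))*(-22329) = (27842 + (-18345 - 1/66)*(-24833))*(-22329) = (27842 - 1210771/66*(-24833))*(-22329) = (27842 + 30067076243/66)*(-22329) = (30068913815/66)*(-22329) = -223802925525045/22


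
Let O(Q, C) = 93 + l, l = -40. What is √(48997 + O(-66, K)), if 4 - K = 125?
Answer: 15*√218 ≈ 221.47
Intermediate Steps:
K = -121 (K = 4 - 1*125 = 4 - 125 = -121)
O(Q, C) = 53 (O(Q, C) = 93 - 40 = 53)
√(48997 + O(-66, K)) = √(48997 + 53) = √49050 = 15*√218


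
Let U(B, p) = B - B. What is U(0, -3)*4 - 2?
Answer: -2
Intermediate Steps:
U(B, p) = 0
U(0, -3)*4 - 2 = 0*4 - 2 = 0 - 2 = -2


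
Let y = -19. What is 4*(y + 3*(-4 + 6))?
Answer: -52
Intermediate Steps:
4*(y + 3*(-4 + 6)) = 4*(-19 + 3*(-4 + 6)) = 4*(-19 + 3*2) = 4*(-19 + 6) = 4*(-13) = -52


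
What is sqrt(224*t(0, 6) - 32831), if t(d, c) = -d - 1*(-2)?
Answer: I*sqrt(32383) ≈ 179.95*I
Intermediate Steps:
t(d, c) = 2 - d (t(d, c) = -d + 2 = 2 - d)
sqrt(224*t(0, 6) - 32831) = sqrt(224*(2 - 1*0) - 32831) = sqrt(224*(2 + 0) - 32831) = sqrt(224*2 - 32831) = sqrt(448 - 32831) = sqrt(-32383) = I*sqrt(32383)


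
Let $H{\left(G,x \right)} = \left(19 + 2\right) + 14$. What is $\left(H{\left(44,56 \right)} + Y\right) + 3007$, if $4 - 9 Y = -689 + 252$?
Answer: $3091$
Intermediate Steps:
$Y = 49$ ($Y = \frac{4}{9} - \frac{-689 + 252}{9} = \frac{4}{9} - - \frac{437}{9} = \frac{4}{9} + \frac{437}{9} = 49$)
$H{\left(G,x \right)} = 35$ ($H{\left(G,x \right)} = 21 + 14 = 35$)
$\left(H{\left(44,56 \right)} + Y\right) + 3007 = \left(35 + 49\right) + 3007 = 84 + 3007 = 3091$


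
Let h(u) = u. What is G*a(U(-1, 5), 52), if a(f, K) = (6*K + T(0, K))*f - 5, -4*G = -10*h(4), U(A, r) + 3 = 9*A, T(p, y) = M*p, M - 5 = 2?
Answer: -37490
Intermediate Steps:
M = 7 (M = 5 + 2 = 7)
T(p, y) = 7*p
U(A, r) = -3 + 9*A
G = 10 (G = -(-5)*4/2 = -¼*(-40) = 10)
a(f, K) = -5 + 6*K*f (a(f, K) = (6*K + 7*0)*f - 5 = (6*K + 0)*f - 5 = (6*K)*f - 5 = 6*K*f - 5 = -5 + 6*K*f)
G*a(U(-1, 5), 52) = 10*(-5 + 6*52*(-3 + 9*(-1))) = 10*(-5 + 6*52*(-3 - 9)) = 10*(-5 + 6*52*(-12)) = 10*(-5 - 3744) = 10*(-3749) = -37490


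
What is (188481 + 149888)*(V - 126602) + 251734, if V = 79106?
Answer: -16070922290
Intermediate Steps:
(188481 + 149888)*(V - 126602) + 251734 = (188481 + 149888)*(79106 - 126602) + 251734 = 338369*(-47496) + 251734 = -16071174024 + 251734 = -16070922290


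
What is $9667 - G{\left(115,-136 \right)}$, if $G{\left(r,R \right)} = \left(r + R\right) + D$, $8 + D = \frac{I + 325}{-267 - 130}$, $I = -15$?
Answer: $\frac{3849622}{397} \approx 9696.8$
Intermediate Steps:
$D = - \frac{3486}{397}$ ($D = -8 + \frac{-15 + 325}{-267 - 130} = -8 + \frac{310}{-397} = -8 + 310 \left(- \frac{1}{397}\right) = -8 - \frac{310}{397} = - \frac{3486}{397} \approx -8.7809$)
$G{\left(r,R \right)} = - \frac{3486}{397} + R + r$ ($G{\left(r,R \right)} = \left(r + R\right) - \frac{3486}{397} = \left(R + r\right) - \frac{3486}{397} = - \frac{3486}{397} + R + r$)
$9667 - G{\left(115,-136 \right)} = 9667 - \left(- \frac{3486}{397} - 136 + 115\right) = 9667 - - \frac{11823}{397} = 9667 + \frac{11823}{397} = \frac{3849622}{397}$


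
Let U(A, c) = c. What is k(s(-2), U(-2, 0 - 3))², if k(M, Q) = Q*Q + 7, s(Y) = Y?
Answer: 256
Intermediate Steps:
k(M, Q) = 7 + Q² (k(M, Q) = Q² + 7 = 7 + Q²)
k(s(-2), U(-2, 0 - 3))² = (7 + (0 - 3)²)² = (7 + (-3)²)² = (7 + 9)² = 16² = 256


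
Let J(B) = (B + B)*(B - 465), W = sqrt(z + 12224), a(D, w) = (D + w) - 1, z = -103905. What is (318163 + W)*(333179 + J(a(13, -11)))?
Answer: 105709974913 + 332251*I*sqrt(91681) ≈ 1.0571e+11 + 1.006e+8*I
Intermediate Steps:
a(D, w) = -1 + D + w
W = I*sqrt(91681) (W = sqrt(-103905 + 12224) = sqrt(-91681) = I*sqrt(91681) ≈ 302.79*I)
J(B) = 2*B*(-465 + B) (J(B) = (2*B)*(-465 + B) = 2*B*(-465 + B))
(318163 + W)*(333179 + J(a(13, -11))) = (318163 + I*sqrt(91681))*(333179 + 2*(-1 + 13 - 11)*(-465 + (-1 + 13 - 11))) = (318163 + I*sqrt(91681))*(333179 + 2*1*(-465 + 1)) = (318163 + I*sqrt(91681))*(333179 + 2*1*(-464)) = (318163 + I*sqrt(91681))*(333179 - 928) = (318163 + I*sqrt(91681))*332251 = 105709974913 + 332251*I*sqrt(91681)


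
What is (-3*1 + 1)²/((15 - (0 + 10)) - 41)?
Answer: -⅑ ≈ -0.11111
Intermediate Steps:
(-3*1 + 1)²/((15 - (0 + 10)) - 41) = (-3 + 1)²/((15 - 1*10) - 41) = (-2)²/((15 - 10) - 41) = 4/(5 - 41) = 4/(-36) = 4*(-1/36) = -⅑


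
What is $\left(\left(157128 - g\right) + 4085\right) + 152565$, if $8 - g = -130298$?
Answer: $183472$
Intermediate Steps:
$g = 130306$ ($g = 8 - -130298 = 8 + 130298 = 130306$)
$\left(\left(157128 - g\right) + 4085\right) + 152565 = \left(\left(157128 - 130306\right) + 4085\right) + 152565 = \left(26822 + 4085\right) + 152565 = 30907 + 152565 = 183472$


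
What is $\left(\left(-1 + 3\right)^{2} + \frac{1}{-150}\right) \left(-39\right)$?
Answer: $- \frac{7787}{50} \approx -155.74$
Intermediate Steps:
$\left(\left(-1 + 3\right)^{2} + \frac{1}{-150}\right) \left(-39\right) = \left(2^{2} - \frac{1}{150}\right) \left(-39\right) = \left(4 - \frac{1}{150}\right) \left(-39\right) = \frac{599}{150} \left(-39\right) = - \frac{7787}{50}$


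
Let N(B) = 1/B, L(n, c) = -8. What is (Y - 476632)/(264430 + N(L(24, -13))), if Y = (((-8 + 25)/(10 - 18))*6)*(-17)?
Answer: -3811322/2115439 ≈ -1.8017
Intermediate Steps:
Y = 867/4 (Y = ((17/(-8))*6)*(-17) = ((17*(-⅛))*6)*(-17) = -17/8*6*(-17) = -51/4*(-17) = 867/4 ≈ 216.75)
(Y - 476632)/(264430 + N(L(24, -13))) = (867/4 - 476632)/(264430 + 1/(-8)) = -1905661/(4*(264430 - ⅛)) = -1905661/(4*2115439/8) = -1905661/4*8/2115439 = -3811322/2115439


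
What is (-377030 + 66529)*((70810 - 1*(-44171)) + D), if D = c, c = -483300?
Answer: 114363417819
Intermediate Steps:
D = -483300
(-377030 + 66529)*((70810 - 1*(-44171)) + D) = (-377030 + 66529)*((70810 - 1*(-44171)) - 483300) = -310501*((70810 + 44171) - 483300) = -310501*(114981 - 483300) = -310501*(-368319) = 114363417819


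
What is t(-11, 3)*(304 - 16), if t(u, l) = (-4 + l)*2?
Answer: -576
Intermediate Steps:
t(u, l) = -8 + 2*l
t(-11, 3)*(304 - 16) = (-8 + 2*3)*(304 - 16) = (-8 + 6)*288 = -2*288 = -576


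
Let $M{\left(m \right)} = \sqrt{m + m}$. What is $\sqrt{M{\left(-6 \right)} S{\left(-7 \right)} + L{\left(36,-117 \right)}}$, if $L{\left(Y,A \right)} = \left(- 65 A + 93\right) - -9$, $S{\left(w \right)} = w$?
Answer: $\sqrt{7707 - 14 i \sqrt{3}} \approx 87.79 - 0.1381 i$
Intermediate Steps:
$M{\left(m \right)} = \sqrt{2} \sqrt{m}$ ($M{\left(m \right)} = \sqrt{2 m} = \sqrt{2} \sqrt{m}$)
$L{\left(Y,A \right)} = 102 - 65 A$ ($L{\left(Y,A \right)} = \left(93 - 65 A\right) + 9 = 102 - 65 A$)
$\sqrt{M{\left(-6 \right)} S{\left(-7 \right)} + L{\left(36,-117 \right)}} = \sqrt{\sqrt{2} \sqrt{-6} \left(-7\right) + \left(102 - -7605\right)} = \sqrt{\sqrt{2} i \sqrt{6} \left(-7\right) + \left(102 + 7605\right)} = \sqrt{2 i \sqrt{3} \left(-7\right) + 7707} = \sqrt{- 14 i \sqrt{3} + 7707} = \sqrt{7707 - 14 i \sqrt{3}}$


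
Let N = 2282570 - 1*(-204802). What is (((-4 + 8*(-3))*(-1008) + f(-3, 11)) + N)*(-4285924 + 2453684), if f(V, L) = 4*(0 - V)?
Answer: -4609197601920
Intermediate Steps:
f(V, L) = -4*V (f(V, L) = 4*(-V) = -4*V)
N = 2487372 (N = 2282570 + 204802 = 2487372)
(((-4 + 8*(-3))*(-1008) + f(-3, 11)) + N)*(-4285924 + 2453684) = (((-4 + 8*(-3))*(-1008) - 4*(-3)) + 2487372)*(-4285924 + 2453684) = (((-4 - 24)*(-1008) + 12) + 2487372)*(-1832240) = ((-28*(-1008) + 12) + 2487372)*(-1832240) = ((28224 + 12) + 2487372)*(-1832240) = (28236 + 2487372)*(-1832240) = 2515608*(-1832240) = -4609197601920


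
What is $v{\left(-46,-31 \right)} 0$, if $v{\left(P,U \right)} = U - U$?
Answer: $0$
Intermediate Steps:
$v{\left(P,U \right)} = 0$
$v{\left(-46,-31 \right)} 0 = 0 \cdot 0 = 0$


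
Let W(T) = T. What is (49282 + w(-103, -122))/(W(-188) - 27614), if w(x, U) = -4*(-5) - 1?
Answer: -49301/27802 ≈ -1.7733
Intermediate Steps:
w(x, U) = 19 (w(x, U) = 20 - 1 = 19)
(49282 + w(-103, -122))/(W(-188) - 27614) = (49282 + 19)/(-188 - 27614) = 49301/(-27802) = 49301*(-1/27802) = -49301/27802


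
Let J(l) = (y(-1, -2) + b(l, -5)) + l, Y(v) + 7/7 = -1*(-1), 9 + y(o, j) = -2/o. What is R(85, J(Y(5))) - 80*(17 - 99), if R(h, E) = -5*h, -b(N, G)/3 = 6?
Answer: 6135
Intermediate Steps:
y(o, j) = -9 - 2/o
b(N, G) = -18 (b(N, G) = -3*6 = -18)
Y(v) = 0 (Y(v) = -1 - 1*(-1) = -1 + 1 = 0)
J(l) = -25 + l (J(l) = ((-9 - 2/(-1)) - 18) + l = ((-9 - 2*(-1)) - 18) + l = ((-9 + 2) - 18) + l = (-7 - 18) + l = -25 + l)
R(85, J(Y(5))) - 80*(17 - 99) = -5*85 - 80*(17 - 99) = -425 - 80*(-82) = -425 + 6560 = 6135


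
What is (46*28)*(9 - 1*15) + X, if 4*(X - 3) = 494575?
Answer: 463675/4 ≈ 1.1592e+5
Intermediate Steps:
X = 494587/4 (X = 3 + (¼)*494575 = 3 + 494575/4 = 494587/4 ≈ 1.2365e+5)
(46*28)*(9 - 1*15) + X = (46*28)*(9 - 1*15) + 494587/4 = 1288*(9 - 15) + 494587/4 = 1288*(-6) + 494587/4 = -7728 + 494587/4 = 463675/4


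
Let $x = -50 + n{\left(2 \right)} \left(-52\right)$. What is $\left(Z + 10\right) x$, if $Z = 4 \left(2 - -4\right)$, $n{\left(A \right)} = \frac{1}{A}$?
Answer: $-2584$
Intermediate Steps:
$Z = 24$ ($Z = 4 \left(2 + 4\right) = 4 \cdot 6 = 24$)
$x = -76$ ($x = -50 + \frac{1}{2} \left(-52\right) = -50 - 26 = -76$)
$\left(Z + 10\right) x = \left(24 + 10\right) \left(-76\right) = 34 \left(-76\right) = -2584$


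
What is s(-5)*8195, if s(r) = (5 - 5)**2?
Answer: 0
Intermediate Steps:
s(r) = 0 (s(r) = 0**2 = 0)
s(-5)*8195 = 0*8195 = 0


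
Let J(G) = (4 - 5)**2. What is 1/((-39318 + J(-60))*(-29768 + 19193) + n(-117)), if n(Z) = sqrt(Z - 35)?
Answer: 415777275/172870742406425777 - 2*I*sqrt(38)/172870742406425777 ≈ 2.4051e-9 - 7.1318e-17*I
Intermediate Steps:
J(G) = 1 (J(G) = (-1)**2 = 1)
n(Z) = sqrt(-35 + Z)
1/((-39318 + J(-60))*(-29768 + 19193) + n(-117)) = 1/((-39318 + 1)*(-29768 + 19193) + sqrt(-35 - 117)) = 1/(-39317*(-10575) + sqrt(-152)) = 1/(415777275 + 2*I*sqrt(38))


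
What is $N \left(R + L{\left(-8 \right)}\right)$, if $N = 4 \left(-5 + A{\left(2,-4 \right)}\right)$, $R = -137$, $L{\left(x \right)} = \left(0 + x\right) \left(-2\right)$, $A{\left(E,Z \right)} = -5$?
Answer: $4840$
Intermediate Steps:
$L{\left(x \right)} = - 2 x$ ($L{\left(x \right)} = x \left(-2\right) = - 2 x$)
$N = -40$ ($N = 4 \left(-5 - 5\right) = 4 \left(-10\right) = -40$)
$N \left(R + L{\left(-8 \right)}\right) = - 40 \left(-137 - -16\right) = - 40 \left(-137 + 16\right) = \left(-40\right) \left(-121\right) = 4840$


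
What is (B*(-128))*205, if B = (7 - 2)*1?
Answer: -131200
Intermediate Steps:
B = 5 (B = 5*1 = 5)
(B*(-128))*205 = (5*(-128))*205 = -640*205 = -131200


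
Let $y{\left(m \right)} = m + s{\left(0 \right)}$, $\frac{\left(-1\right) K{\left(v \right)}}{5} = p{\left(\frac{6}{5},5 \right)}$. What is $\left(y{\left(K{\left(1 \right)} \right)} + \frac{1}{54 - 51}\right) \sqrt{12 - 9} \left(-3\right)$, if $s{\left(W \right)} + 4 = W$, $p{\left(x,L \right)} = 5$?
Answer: $86 \sqrt{3} \approx 148.96$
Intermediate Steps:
$K{\left(v \right)} = -25$ ($K{\left(v \right)} = \left(-5\right) 5 = -25$)
$s{\left(W \right)} = -4 + W$
$y{\left(m \right)} = -4 + m$ ($y{\left(m \right)} = m + \left(-4 + 0\right) = m - 4 = -4 + m$)
$\left(y{\left(K{\left(1 \right)} \right)} + \frac{1}{54 - 51}\right) \sqrt{12 - 9} \left(-3\right) = \left(\left(-4 - 25\right) + \frac{1}{54 - 51}\right) \sqrt{12 - 9} \left(-3\right) = \left(-29 + \frac{1}{3}\right) \sqrt{3} \left(-3\right) = \left(-29 + \frac{1}{3}\right) \left(- 3 \sqrt{3}\right) = - \frac{86 \left(- 3 \sqrt{3}\right)}{3} = 86 \sqrt{3}$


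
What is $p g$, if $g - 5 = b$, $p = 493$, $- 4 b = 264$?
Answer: $-30073$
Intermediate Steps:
$b = -66$ ($b = \left(- \frac{1}{4}\right) 264 = -66$)
$g = -61$ ($g = 5 - 66 = -61$)
$p g = 493 \left(-61\right) = -30073$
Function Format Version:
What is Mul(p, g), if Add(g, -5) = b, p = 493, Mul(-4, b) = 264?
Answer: -30073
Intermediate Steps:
b = -66 (b = Mul(Rational(-1, 4), 264) = -66)
g = -61 (g = Add(5, -66) = -61)
Mul(p, g) = Mul(493, -61) = -30073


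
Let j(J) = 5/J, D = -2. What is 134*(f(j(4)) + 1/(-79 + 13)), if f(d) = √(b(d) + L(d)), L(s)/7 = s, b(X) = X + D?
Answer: -67/33 + 268*√2 ≈ 376.98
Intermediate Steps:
b(X) = -2 + X (b(X) = X - 2 = -2 + X)
L(s) = 7*s
f(d) = √(-2 + 8*d) (f(d) = √((-2 + d) + 7*d) = √(-2 + 8*d))
134*(f(j(4)) + 1/(-79 + 13)) = 134*(√(-2 + 8*(5/4)) + 1/(-79 + 13)) = 134*(√(-2 + 8*(5*(¼))) + 1/(-66)) = 134*(√(-2 + 8*(5/4)) - 1/66) = 134*(√(-2 + 10) - 1/66) = 134*(√8 - 1/66) = 134*(2*√2 - 1/66) = 134*(-1/66 + 2*√2) = -67/33 + 268*√2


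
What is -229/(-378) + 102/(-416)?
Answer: 14177/39312 ≈ 0.36063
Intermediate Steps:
-229/(-378) + 102/(-416) = -229*(-1/378) + 102*(-1/416) = 229/378 - 51/208 = 14177/39312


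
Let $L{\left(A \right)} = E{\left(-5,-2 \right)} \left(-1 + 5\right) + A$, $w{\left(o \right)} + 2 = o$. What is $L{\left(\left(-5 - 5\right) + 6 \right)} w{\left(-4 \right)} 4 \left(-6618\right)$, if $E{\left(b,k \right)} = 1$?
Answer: $0$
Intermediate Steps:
$w{\left(o \right)} = -2 + o$
$L{\left(A \right)} = 4 + A$ ($L{\left(A \right)} = 1 \left(-1 + 5\right) + A = 1 \cdot 4 + A = 4 + A$)
$L{\left(\left(-5 - 5\right) + 6 \right)} w{\left(-4 \right)} 4 \left(-6618\right) = \left(4 + \left(\left(-5 - 5\right) + 6\right)\right) \left(-2 - 4\right) 4 \left(-6618\right) = \left(4 + \left(-10 + 6\right)\right) \left(-6\right) 4 \left(-6618\right) = \left(4 - 4\right) \left(-6\right) 4 \left(-6618\right) = 0 \left(-6\right) 4 \left(-6618\right) = 0 \cdot 4 \left(-6618\right) = 0 \left(-6618\right) = 0$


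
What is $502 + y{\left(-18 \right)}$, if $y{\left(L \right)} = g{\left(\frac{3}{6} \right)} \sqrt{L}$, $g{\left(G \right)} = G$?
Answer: $502 + \frac{3 i \sqrt{2}}{2} \approx 502.0 + 2.1213 i$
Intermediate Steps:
$y{\left(L \right)} = \frac{\sqrt{L}}{2}$ ($y{\left(L \right)} = \frac{3}{6} \sqrt{L} = 3 \cdot \frac{1}{6} \sqrt{L} = \frac{\sqrt{L}}{2}$)
$502 + y{\left(-18 \right)} = 502 + \frac{\sqrt{-18}}{2} = 502 + \frac{3 i \sqrt{2}}{2}$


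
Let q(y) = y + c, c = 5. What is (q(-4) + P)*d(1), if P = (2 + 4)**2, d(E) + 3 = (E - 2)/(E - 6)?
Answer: -518/5 ≈ -103.60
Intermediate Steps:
d(E) = -3 + (-2 + E)/(-6 + E) (d(E) = -3 + (E - 2)/(E - 6) = -3 + (-2 + E)/(-6 + E))
q(y) = 5 + y (q(y) = y + 5 = 5 + y)
P = 36 (P = 6**2 = 36)
(q(-4) + P)*d(1) = ((5 - 4) + 36)*(2*(8 - 1*1)/(-6 + 1)) = (1 + 36)*(2*(8 - 1)/(-5)) = 37*(2*(-1/5)*7) = 37*(-14/5) = -518/5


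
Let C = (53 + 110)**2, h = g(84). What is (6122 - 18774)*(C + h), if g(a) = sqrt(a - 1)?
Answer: -336150988 - 12652*sqrt(83) ≈ -3.3627e+8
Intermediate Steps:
g(a) = sqrt(-1 + a)
h = sqrt(83) (h = sqrt(-1 + 84) = sqrt(83) ≈ 9.1104)
C = 26569 (C = 163**2 = 26569)
(6122 - 18774)*(C + h) = (6122 - 18774)*(26569 + sqrt(83)) = -12652*(26569 + sqrt(83)) = -336150988 - 12652*sqrt(83)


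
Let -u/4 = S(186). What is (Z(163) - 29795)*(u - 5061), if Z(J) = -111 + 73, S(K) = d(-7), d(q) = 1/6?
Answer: 453014105/3 ≈ 1.5100e+8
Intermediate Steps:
d(q) = 1/6
S(K) = 1/6
u = -2/3 (u = -4*1/6 = -2/3 ≈ -0.66667)
Z(J) = -38
(Z(163) - 29795)*(u - 5061) = (-38 - 29795)*(-2/3 - 5061) = -29833*(-15185/3) = 453014105/3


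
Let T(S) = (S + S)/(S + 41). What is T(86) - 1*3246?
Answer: -412070/127 ≈ -3244.6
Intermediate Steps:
T(S) = 2*S/(41 + S) (T(S) = (2*S)/(41 + S) = 2*S/(41 + S))
T(86) - 1*3246 = 2*86/(41 + 86) - 1*3246 = 2*86/127 - 3246 = 2*86*(1/127) - 3246 = 172/127 - 3246 = -412070/127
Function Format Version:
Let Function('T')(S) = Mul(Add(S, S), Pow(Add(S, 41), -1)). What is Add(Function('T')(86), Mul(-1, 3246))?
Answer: Rational(-412070, 127) ≈ -3244.6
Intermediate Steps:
Function('T')(S) = Mul(2, S, Pow(Add(41, S), -1)) (Function('T')(S) = Mul(Mul(2, S), Pow(Add(41, S), -1)) = Mul(2, S, Pow(Add(41, S), -1)))
Add(Function('T')(86), Mul(-1, 3246)) = Add(Mul(2, 86, Pow(Add(41, 86), -1)), Mul(-1, 3246)) = Add(Mul(2, 86, Pow(127, -1)), -3246) = Add(Mul(2, 86, Rational(1, 127)), -3246) = Add(Rational(172, 127), -3246) = Rational(-412070, 127)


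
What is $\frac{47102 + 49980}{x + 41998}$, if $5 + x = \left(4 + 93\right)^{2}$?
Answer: $\frac{48541}{25701} \approx 1.8887$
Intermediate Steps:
$x = 9404$ ($x = -5 + \left(4 + 93\right)^{2} = -5 + 97^{2} = -5 + 9409 = 9404$)
$\frac{47102 + 49980}{x + 41998} = \frac{47102 + 49980}{9404 + 41998} = \frac{97082}{51402} = 97082 \cdot \frac{1}{51402} = \frac{48541}{25701}$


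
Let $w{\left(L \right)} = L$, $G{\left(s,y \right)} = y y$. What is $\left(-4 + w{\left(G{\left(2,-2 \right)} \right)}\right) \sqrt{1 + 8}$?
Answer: $0$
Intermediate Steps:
$G{\left(s,y \right)} = y^{2}$
$\left(-4 + w{\left(G{\left(2,-2 \right)} \right)}\right) \sqrt{1 + 8} = \left(-4 + \left(-2\right)^{2}\right) \sqrt{1 + 8} = \left(-4 + 4\right) \sqrt{9} = 0 \cdot 3 = 0$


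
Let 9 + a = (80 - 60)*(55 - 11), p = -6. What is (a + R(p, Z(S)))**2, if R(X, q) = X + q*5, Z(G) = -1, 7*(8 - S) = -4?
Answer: 739600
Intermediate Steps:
S = 60/7 (S = 8 - 1/7*(-4) = 8 + 4/7 = 60/7 ≈ 8.5714)
R(X, q) = X + 5*q
a = 871 (a = -9 + (80 - 60)*(55 - 11) = -9 + 20*44 = -9 + 880 = 871)
(a + R(p, Z(S)))**2 = (871 + (-6 + 5*(-1)))**2 = (871 + (-6 - 5))**2 = (871 - 11)**2 = 860**2 = 739600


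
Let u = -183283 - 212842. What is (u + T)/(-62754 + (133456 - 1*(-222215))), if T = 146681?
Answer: -83148/97639 ≈ -0.85159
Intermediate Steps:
u = -396125
(u + T)/(-62754 + (133456 - 1*(-222215))) = (-396125 + 146681)/(-62754 + (133456 - 1*(-222215))) = -249444/(-62754 + (133456 + 222215)) = -249444/(-62754 + 355671) = -249444/292917 = -249444*1/292917 = -83148/97639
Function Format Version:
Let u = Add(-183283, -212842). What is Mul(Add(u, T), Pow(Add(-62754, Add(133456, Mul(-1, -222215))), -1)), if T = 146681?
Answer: Rational(-83148, 97639) ≈ -0.85159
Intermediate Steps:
u = -396125
Mul(Add(u, T), Pow(Add(-62754, Add(133456, Mul(-1, -222215))), -1)) = Mul(Add(-396125, 146681), Pow(Add(-62754, Add(133456, Mul(-1, -222215))), -1)) = Mul(-249444, Pow(Add(-62754, Add(133456, 222215)), -1)) = Mul(-249444, Pow(Add(-62754, 355671), -1)) = Mul(-249444, Pow(292917, -1)) = Mul(-249444, Rational(1, 292917)) = Rational(-83148, 97639)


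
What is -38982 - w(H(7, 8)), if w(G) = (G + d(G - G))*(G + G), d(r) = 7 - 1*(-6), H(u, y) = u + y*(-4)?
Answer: -39582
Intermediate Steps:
H(u, y) = u - 4*y
d(r) = 13 (d(r) = 7 + 6 = 13)
w(G) = 2*G*(13 + G) (w(G) = (G + 13)*(G + G) = (13 + G)*(2*G) = 2*G*(13 + G))
-38982 - w(H(7, 8)) = -38982 - 2*(7 - 4*8)*(13 + (7 - 4*8)) = -38982 - 2*(7 - 32)*(13 + (7 - 32)) = -38982 - 2*(-25)*(13 - 25) = -38982 - 2*(-25)*(-12) = -38982 - 1*600 = -38982 - 600 = -39582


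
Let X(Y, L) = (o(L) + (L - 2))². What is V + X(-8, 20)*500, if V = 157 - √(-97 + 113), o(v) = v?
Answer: 722153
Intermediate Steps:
V = 153 (V = 157 - √16 = 157 - 1*4 = 157 - 4 = 153)
X(Y, L) = (-2 + 2*L)² (X(Y, L) = (L + (L - 2))² = (L + (-2 + L))² = (-2 + 2*L)²)
V + X(-8, 20)*500 = 153 + (4*(-1 + 20)²)*500 = 153 + (4*19²)*500 = 153 + (4*361)*500 = 153 + 1444*500 = 153 + 722000 = 722153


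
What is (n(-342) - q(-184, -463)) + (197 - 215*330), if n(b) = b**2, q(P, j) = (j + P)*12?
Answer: 53975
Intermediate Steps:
q(P, j) = 12*P + 12*j (q(P, j) = (P + j)*12 = 12*P + 12*j)
(n(-342) - q(-184, -463)) + (197 - 215*330) = ((-342)**2 - (12*(-184) + 12*(-463))) + (197 - 215*330) = (116964 - (-2208 - 5556)) + (197 - 70950) = (116964 - 1*(-7764)) - 70753 = (116964 + 7764) - 70753 = 124728 - 70753 = 53975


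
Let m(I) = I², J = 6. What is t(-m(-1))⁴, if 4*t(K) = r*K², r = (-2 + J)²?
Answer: 256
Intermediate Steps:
r = 16 (r = (-2 + 6)² = 4² = 16)
t(K) = 4*K² (t(K) = (16*K²)/4 = 4*K²)
t(-m(-1))⁴ = (4*(-1*(-1)²)²)⁴ = (4*(-1*1)²)⁴ = (4*(-1)²)⁴ = (4*1)⁴ = 4⁴ = 256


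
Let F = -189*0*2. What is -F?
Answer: 0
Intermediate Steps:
F = 0 (F = -63*0*2 = 0*2 = 0)
-F = -1*0 = 0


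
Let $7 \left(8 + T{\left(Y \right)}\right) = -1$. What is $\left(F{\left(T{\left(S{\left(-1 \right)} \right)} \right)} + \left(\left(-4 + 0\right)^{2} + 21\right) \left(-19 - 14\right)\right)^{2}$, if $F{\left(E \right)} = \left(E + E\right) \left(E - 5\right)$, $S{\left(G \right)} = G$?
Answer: $\frac{2434534281}{2401} \approx 1.014 \cdot 10^{6}$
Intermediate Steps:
$T{\left(Y \right)} = - \frac{57}{7}$ ($T{\left(Y \right)} = -8 + \frac{1}{7} \left(-1\right) = -8 - \frac{1}{7} = - \frac{57}{7}$)
$F{\left(E \right)} = 2 E \left(-5 + E\right)$
$\left(F{\left(T{\left(S{\left(-1 \right)} \right)} \right)} + \left(\left(-4 + 0\right)^{2} + 21\right) \left(-19 - 14\right)\right)^{2} = \left(2 \left(- \frac{57}{7}\right) \left(-5 - \frac{57}{7}\right) + \left(\left(-4 + 0\right)^{2} + 21\right) \left(-19 - 14\right)\right)^{2} = \left(2 \left(- \frac{57}{7}\right) \left(- \frac{92}{7}\right) + \left(\left(-4\right)^{2} + 21\right) \left(-33\right)\right)^{2} = \left(\frac{10488}{49} + \left(16 + 21\right) \left(-33\right)\right)^{2} = \left(\frac{10488}{49} + 37 \left(-33\right)\right)^{2} = \left(\frac{10488}{49} - 1221\right)^{2} = \left(- \frac{49341}{49}\right)^{2} = \frac{2434534281}{2401}$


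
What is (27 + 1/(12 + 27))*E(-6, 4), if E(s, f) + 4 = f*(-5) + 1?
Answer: -24242/39 ≈ -621.59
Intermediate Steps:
E(s, f) = -3 - 5*f (E(s, f) = -4 + (f*(-5) + 1) = -4 + (-5*f + 1) = -4 + (1 - 5*f) = -3 - 5*f)
(27 + 1/(12 + 27))*E(-6, 4) = (27 + 1/(12 + 27))*(-3 - 5*4) = (27 + 1/39)*(-3 - 20) = (27 + 1/39)*(-23) = (1054/39)*(-23) = -24242/39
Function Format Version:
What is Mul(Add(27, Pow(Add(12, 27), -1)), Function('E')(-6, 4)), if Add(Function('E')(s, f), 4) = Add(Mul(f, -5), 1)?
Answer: Rational(-24242, 39) ≈ -621.59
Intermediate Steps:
Function('E')(s, f) = Add(-3, Mul(-5, f)) (Function('E')(s, f) = Add(-4, Add(Mul(f, -5), 1)) = Add(-4, Add(Mul(-5, f), 1)) = Add(-4, Add(1, Mul(-5, f))) = Add(-3, Mul(-5, f)))
Mul(Add(27, Pow(Add(12, 27), -1)), Function('E')(-6, 4)) = Mul(Add(27, Pow(Add(12, 27), -1)), Add(-3, Mul(-5, 4))) = Mul(Add(27, Pow(39, -1)), Add(-3, -20)) = Mul(Add(27, Rational(1, 39)), -23) = Mul(Rational(1054, 39), -23) = Rational(-24242, 39)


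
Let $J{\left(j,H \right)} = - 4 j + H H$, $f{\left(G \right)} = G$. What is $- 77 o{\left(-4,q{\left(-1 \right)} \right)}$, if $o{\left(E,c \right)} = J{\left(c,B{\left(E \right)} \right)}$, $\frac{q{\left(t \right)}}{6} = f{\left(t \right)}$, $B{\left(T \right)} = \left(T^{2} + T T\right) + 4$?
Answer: $-101640$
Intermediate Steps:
$B{\left(T \right)} = 4 + 2 T^{2}$ ($B{\left(T \right)} = \left(T^{2} + T^{2}\right) + 4 = 2 T^{2} + 4 = 4 + 2 T^{2}$)
$q{\left(t \right)} = 6 t$
$J{\left(j,H \right)} = H^{2} - 4 j$ ($J{\left(j,H \right)} = - 4 j + H^{2} = H^{2} - 4 j$)
$o{\left(E,c \right)} = \left(4 + 2 E^{2}\right)^{2} - 4 c$
$- 77 o{\left(-4,q{\left(-1 \right)} \right)} = - 77 \left(- 4 \cdot 6 \left(-1\right) + 4 \left(2 + \left(-4\right)^{2}\right)^{2}\right) = - 77 \left(\left(-4\right) \left(-6\right) + 4 \left(2 + 16\right)^{2}\right) = - 77 \left(24 + 4 \cdot 18^{2}\right) = - 77 \left(24 + 4 \cdot 324\right) = - 77 \left(24 + 1296\right) = \left(-77\right) 1320 = -101640$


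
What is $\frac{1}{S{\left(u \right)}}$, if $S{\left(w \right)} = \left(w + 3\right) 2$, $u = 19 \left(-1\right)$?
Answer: $- \frac{1}{32} \approx -0.03125$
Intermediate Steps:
$u = -19$
$S{\left(w \right)} = 6 + 2 w$ ($S{\left(w \right)} = \left(3 + w\right) 2 = 6 + 2 w$)
$\frac{1}{S{\left(u \right)}} = \frac{1}{6 + 2 \left(-19\right)} = \frac{1}{6 - 38} = \frac{1}{-32} = - \frac{1}{32}$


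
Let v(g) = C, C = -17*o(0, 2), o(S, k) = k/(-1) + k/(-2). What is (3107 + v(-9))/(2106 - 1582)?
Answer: 1579/262 ≈ 6.0267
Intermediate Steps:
o(S, k) = -3*k/2 (o(S, k) = k*(-1) + k*(-1/2) = -k - k/2 = -3*k/2)
C = 51 (C = -(-51)*2/2 = -17*(-3) = 51)
v(g) = 51
(3107 + v(-9))/(2106 - 1582) = (3107 + 51)/(2106 - 1582) = 3158/524 = 3158*(1/524) = 1579/262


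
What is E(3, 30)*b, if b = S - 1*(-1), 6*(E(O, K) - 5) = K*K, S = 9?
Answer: 1550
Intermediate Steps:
E(O, K) = 5 + K²/6 (E(O, K) = 5 + (K*K)/6 = 5 + K²/6)
b = 10 (b = 9 - 1*(-1) = 9 + 1 = 10)
E(3, 30)*b = (5 + (⅙)*30²)*10 = (5 + (⅙)*900)*10 = (5 + 150)*10 = 155*10 = 1550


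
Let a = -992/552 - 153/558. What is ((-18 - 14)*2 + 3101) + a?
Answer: 12983425/4278 ≈ 3034.9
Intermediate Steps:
a = -8861/4278 (a = -992*1/552 - 153*1/558 = -124/69 - 17/62 = -8861/4278 ≈ -2.0713)
((-18 - 14)*2 + 3101) + a = ((-18 - 14)*2 + 3101) - 8861/4278 = (-32*2 + 3101) - 8861/4278 = (-64 + 3101) - 8861/4278 = 3037 - 8861/4278 = 12983425/4278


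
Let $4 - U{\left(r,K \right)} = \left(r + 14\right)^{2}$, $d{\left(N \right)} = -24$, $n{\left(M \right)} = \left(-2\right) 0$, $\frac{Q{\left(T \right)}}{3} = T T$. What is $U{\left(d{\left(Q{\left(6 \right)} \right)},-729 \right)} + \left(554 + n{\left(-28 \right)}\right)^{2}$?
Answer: $306820$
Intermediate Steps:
$Q{\left(T \right)} = 3 T^{2}$ ($Q{\left(T \right)} = 3 T T = 3 T^{2}$)
$n{\left(M \right)} = 0$
$U{\left(r,K \right)} = 4 - \left(14 + r\right)^{2}$ ($U{\left(r,K \right)} = 4 - \left(r + 14\right)^{2} = 4 - \left(14 + r\right)^{2}$)
$U{\left(d{\left(Q{\left(6 \right)} \right)},-729 \right)} + \left(554 + n{\left(-28 \right)}\right)^{2} = \left(4 - \left(14 - 24\right)^{2}\right) + \left(554 + 0\right)^{2} = \left(4 - \left(-10\right)^{2}\right) + 554^{2} = \left(4 - 100\right) + 306916 = -96 + 306916 = 306820$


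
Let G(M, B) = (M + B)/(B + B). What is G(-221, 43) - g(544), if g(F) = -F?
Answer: 23303/43 ≈ 541.93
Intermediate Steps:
G(M, B) = (B + M)/(2*B) (G(M, B) = (B + M)/((2*B)) = (B + M)*(1/(2*B)) = (B + M)/(2*B))
G(-221, 43) - g(544) = (½)*(43 - 221)/43 - (-1)*544 = (½)*(1/43)*(-178) - 1*(-544) = -89/43 + 544 = 23303/43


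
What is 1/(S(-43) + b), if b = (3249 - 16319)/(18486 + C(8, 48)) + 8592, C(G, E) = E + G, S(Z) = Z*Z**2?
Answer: -9271/657459500 ≈ -1.4101e-5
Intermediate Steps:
S(Z) = Z**3
b = 79649897/9271 (b = (3249 - 16319)/(18486 + (48 + 8)) + 8592 = -13070/(18486 + 56) + 8592 = -13070/18542 + 8592 = -13070*1/18542 + 8592 = -6535/9271 + 8592 = 79649897/9271 ≈ 8591.3)
1/(S(-43) + b) = 1/((-43)**3 + 79649897/9271) = 1/(-79507 + 79649897/9271) = 1/(-657459500/9271) = -9271/657459500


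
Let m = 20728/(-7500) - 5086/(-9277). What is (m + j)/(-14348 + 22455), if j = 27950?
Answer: 486134244086/141016198125 ≈ 3.4474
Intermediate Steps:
m = -38537164/17394375 (m = 20728*(-1/7500) - 5086*(-1/9277) = -5182/1875 + 5086/9277 = -38537164/17394375 ≈ -2.2155)
(m + j)/(-14348 + 22455) = (-38537164/17394375 + 27950)/(-14348 + 22455) = (486134244086/17394375)/8107 = (486134244086/17394375)*(1/8107) = 486134244086/141016198125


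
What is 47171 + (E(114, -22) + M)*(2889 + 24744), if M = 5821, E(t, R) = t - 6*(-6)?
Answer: 165043814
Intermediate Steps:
E(t, R) = 36 + t (E(t, R) = t + 36 = 36 + t)
47171 + (E(114, -22) + M)*(2889 + 24744) = 47171 + ((36 + 114) + 5821)*(2889 + 24744) = 47171 + (150 + 5821)*27633 = 47171 + 5971*27633 = 47171 + 164996643 = 165043814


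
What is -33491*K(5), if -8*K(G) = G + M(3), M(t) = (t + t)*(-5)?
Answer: -837275/8 ≈ -1.0466e+5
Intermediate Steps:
M(t) = -10*t (M(t) = (2*t)*(-5) = -10*t)
K(G) = 15/4 - G/8 (K(G) = -(G - 10*3)/8 = -(G - 30)/8 = -(-30 + G)/8 = 15/4 - G/8)
-33491*K(5) = -33491*(15/4 - ⅛*5) = -33491*(15/4 - 5/8) = -33491*25/8 = -837275/8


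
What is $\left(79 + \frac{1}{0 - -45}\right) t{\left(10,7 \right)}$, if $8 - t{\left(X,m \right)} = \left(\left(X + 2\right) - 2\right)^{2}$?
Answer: $- \frac{327152}{45} \approx -7270.0$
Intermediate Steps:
$t{\left(X,m \right)} = 8 - X^{2}$ ($t{\left(X,m \right)} = 8 - \left(\left(X + 2\right) - 2\right)^{2} = 8 - \left(\left(2 + X\right) - 2\right)^{2} = 8 - X^{2}$)
$\left(79 + \frac{1}{0 - -45}\right) t{\left(10,7 \right)} = \left(79 + \frac{1}{0 - -45}\right) \left(8 - 10^{2}\right) = \left(79 + \frac{1}{0 + \left(-18 + 63\right)}\right) \left(8 - 100\right) = \left(79 + \frac{1}{0 + 45}\right) \left(8 - 100\right) = \left(79 + \frac{1}{45}\right) \left(-92\right) = \frac{3556}{45} \left(-92\right) = - \frac{327152}{45}$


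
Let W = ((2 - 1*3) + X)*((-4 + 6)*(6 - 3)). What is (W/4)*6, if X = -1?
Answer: -18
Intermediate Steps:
W = -12 (W = ((2 - 1*3) - 1)*((-4 + 6)*(6 - 3)) = ((2 - 3) - 1)*(2*3) = (-1 - 1)*6 = -2*6 = -12)
(W/4)*6 = (-12/4)*6 = ((¼)*(-12))*6 = -3*6 = -18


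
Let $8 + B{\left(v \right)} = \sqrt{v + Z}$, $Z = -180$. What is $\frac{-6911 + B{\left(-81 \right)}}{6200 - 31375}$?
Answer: $\frac{6919}{25175} - \frac{3 i \sqrt{29}}{25175} \approx 0.27484 - 0.00064173 i$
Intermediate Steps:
$B{\left(v \right)} = -8 + \sqrt{-180 + v}$ ($B{\left(v \right)} = -8 + \sqrt{v - 180} = -8 + \sqrt{-180 + v}$)
$\frac{-6911 + B{\left(-81 \right)}}{6200 - 31375} = \frac{-6911 - \left(8 - \sqrt{-180 - 81}\right)}{6200 - 31375} = \frac{-6911 - \left(8 - \sqrt{-261}\right)}{-25175} = \left(-6911 - \left(8 - 3 i \sqrt{29}\right)\right) \left(- \frac{1}{25175}\right) = \left(-6919 + 3 i \sqrt{29}\right) \left(- \frac{1}{25175}\right) = \frac{6919}{25175} - \frac{3 i \sqrt{29}}{25175}$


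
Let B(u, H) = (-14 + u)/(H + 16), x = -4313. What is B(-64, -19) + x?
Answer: -4287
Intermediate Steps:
B(u, H) = (-14 + u)/(16 + H)
B(-64, -19) + x = (-14 - 64)/(16 - 19) - 4313 = -78/(-3) - 4313 = -⅓*(-78) - 4313 = 26 - 4313 = -4287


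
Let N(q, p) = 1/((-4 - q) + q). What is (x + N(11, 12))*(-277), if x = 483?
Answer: -534887/4 ≈ -1.3372e+5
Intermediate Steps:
N(q, p) = -¼ (N(q, p) = 1/(-4) = -¼)
(x + N(11, 12))*(-277) = (483 - ¼)*(-277) = (1931/4)*(-277) = -534887/4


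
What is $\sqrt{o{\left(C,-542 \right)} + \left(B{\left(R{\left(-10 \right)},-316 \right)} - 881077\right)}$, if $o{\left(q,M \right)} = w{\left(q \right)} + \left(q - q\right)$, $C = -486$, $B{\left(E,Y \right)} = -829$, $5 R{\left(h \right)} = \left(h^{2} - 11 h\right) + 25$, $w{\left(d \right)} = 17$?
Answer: $i \sqrt{881889} \approx 939.09 i$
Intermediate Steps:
$R{\left(h \right)} = 5 - \frac{11 h}{5} + \frac{h^{2}}{5}$ ($R{\left(h \right)} = \frac{\left(h^{2} - 11 h\right) + 25}{5} = \frac{25 + h^{2} - 11 h}{5} = 5 - \frac{11 h}{5} + \frac{h^{2}}{5}$)
$o{\left(q,M \right)} = 17$ ($o{\left(q,M \right)} = 17 + \left(q - q\right) = 17 + 0 = 17$)
$\sqrt{o{\left(C,-542 \right)} + \left(B{\left(R{\left(-10 \right)},-316 \right)} - 881077\right)} = \sqrt{17 - 881906} = \sqrt{-881889} = i \sqrt{881889}$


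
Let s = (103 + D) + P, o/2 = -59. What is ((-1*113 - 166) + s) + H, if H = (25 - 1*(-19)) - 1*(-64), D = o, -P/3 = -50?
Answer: -36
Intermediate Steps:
P = 150 (P = -3*(-50) = 150)
o = -118 (o = 2*(-59) = -118)
D = -118
s = 135 (s = (103 - 118) + 150 = -15 + 150 = 135)
H = 108 (H = (25 + 19) + 64 = 44 + 64 = 108)
((-1*113 - 166) + s) + H = ((-1*113 - 166) + 135) + 108 = ((-113 - 166) + 135) + 108 = (-279 + 135) + 108 = -144 + 108 = -36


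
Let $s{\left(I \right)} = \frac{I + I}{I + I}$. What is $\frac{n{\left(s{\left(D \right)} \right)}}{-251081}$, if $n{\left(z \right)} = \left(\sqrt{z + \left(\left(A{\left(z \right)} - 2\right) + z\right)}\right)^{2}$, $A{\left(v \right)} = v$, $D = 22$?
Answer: $- \frac{1}{251081} \approx -3.9828 \cdot 10^{-6}$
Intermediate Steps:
$s{\left(I \right)} = 1$ ($s{\left(I \right)} = \frac{2 I}{2 I} = 2 I \frac{1}{2 I} = 1$)
$n{\left(z \right)} = -2 + 3 z$ ($n{\left(z \right)} = \left(\sqrt{z + \left(\left(z - 2\right) + z\right)}\right)^{2} = \left(\sqrt{z + \left(\left(-2 + z\right) + z\right)}\right)^{2} = \left(\sqrt{z + \left(-2 + 2 z\right)}\right)^{2} = \left(\sqrt{-2 + 3 z}\right)^{2} = -2 + 3 z$)
$\frac{n{\left(s{\left(D \right)} \right)}}{-251081} = \frac{-2 + 3 \cdot 1}{-251081} = \left(-2 + 3\right) \left(- \frac{1}{251081}\right) = 1 \left(- \frac{1}{251081}\right) = - \frac{1}{251081}$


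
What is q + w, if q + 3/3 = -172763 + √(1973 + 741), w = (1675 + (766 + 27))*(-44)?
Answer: -281356 + √2714 ≈ -2.8130e+5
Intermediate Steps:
w = -108592 (w = (1675 + 793)*(-44) = 2468*(-44) = -108592)
q = -172764 + √2714 (q = -1 + (-172763 + √(1973 + 741)) = -1 + (-172763 + √2714) = -172764 + √2714 ≈ -1.7271e+5)
q + w = (-172764 + √2714) - 108592 = -281356 + √2714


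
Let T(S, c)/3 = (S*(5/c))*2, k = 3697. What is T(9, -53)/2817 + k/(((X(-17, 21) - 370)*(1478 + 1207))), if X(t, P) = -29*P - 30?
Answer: -142604483/44942338185 ≈ -0.0031731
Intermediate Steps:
X(t, P) = -30 - 29*P
T(S, c) = 30*S/c (T(S, c) = 3*((S*(5/c))*2) = 3*((5*S/c)*2) = 3*(10*S/c) = 30*S/c)
T(9, -53)/2817 + k/(((X(-17, 21) - 370)*(1478 + 1207))) = (30*9/(-53))/2817 + 3697/((((-30 - 29*21) - 370)*(1478 + 1207))) = (30*9*(-1/53))*(1/2817) + 3697/((((-30 - 609) - 370)*2685)) = -270/53*1/2817 + 3697/(((-639 - 370)*2685)) = -30/16589 + 3697/((-1009*2685)) = -30/16589 + 3697/(-2709165) = -30/16589 + 3697*(-1/2709165) = -30/16589 - 3697/2709165 = -142604483/44942338185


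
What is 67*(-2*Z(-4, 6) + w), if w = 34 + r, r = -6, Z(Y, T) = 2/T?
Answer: 5494/3 ≈ 1831.3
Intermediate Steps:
w = 28 (w = 34 - 6 = 28)
67*(-2*Z(-4, 6) + w) = 67*(-4/6 + 28) = 67*(-2*1/3 + 28) = 67*(-2/3 + 28) = 67*(82/3) = 5494/3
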